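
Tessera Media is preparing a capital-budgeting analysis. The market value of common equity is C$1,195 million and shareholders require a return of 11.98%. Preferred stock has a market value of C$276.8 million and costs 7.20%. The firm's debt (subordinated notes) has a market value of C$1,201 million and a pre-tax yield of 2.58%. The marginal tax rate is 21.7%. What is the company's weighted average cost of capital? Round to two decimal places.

Total capital V = 1195 + 276.8 + 1201 = 2672.8.
Equity: weight = 1195/2672.8 = 0.4471; cost = 11.98%.
Preferred: weight = 276.8/2672.8 = 0.1036; cost = 7.2%.
Subordinated notes: weight = 1201/2672.8 = 0.4493; after-tax cost = 2.58% × (1 − 21.7%) = 2.0201%.
WACC = 0.4471 × 11.9800% + 0.1036 × 7.2000% + 0.4493 × 2.0201% = 7.0096%.

7.01%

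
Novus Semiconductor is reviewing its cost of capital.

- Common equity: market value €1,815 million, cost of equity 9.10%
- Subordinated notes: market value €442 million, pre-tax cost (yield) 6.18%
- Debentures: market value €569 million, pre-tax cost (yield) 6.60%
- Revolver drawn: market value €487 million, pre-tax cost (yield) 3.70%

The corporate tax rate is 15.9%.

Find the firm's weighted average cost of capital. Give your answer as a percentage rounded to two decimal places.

Total capital V = 1815 + 442 + 569 + 487 = 3313.
Equity: weight = 1815/3313 = 0.5478; cost = 9.1%.
Subordinated notes: weight = 442/3313 = 0.1334; after-tax cost = 6.18% × (1 − 15.9%) = 5.1974%.
Debentures: weight = 569/3313 = 0.1717; after-tax cost = 6.6% × (1 − 15.9%) = 5.5506%.
Revolver drawn: weight = 487/3313 = 0.1470; after-tax cost = 3.7% × (1 − 15.9%) = 3.1117%.
WACC = 0.5478 × 9.1000% + 0.1334 × 5.1974% + 0.1717 × 5.5506% + 0.1470 × 3.1117% = 7.0895%.

7.09%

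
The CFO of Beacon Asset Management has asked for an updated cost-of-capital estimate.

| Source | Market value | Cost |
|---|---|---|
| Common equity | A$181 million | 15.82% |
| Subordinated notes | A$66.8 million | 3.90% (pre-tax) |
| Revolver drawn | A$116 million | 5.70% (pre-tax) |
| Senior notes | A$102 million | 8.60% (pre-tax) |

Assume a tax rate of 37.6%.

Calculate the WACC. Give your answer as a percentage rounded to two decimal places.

Total capital V = 181 + 66.8 + 116 + 102 = 465.8.
Equity: weight = 181/465.8 = 0.3886; cost = 15.82%.
Subordinated notes: weight = 66.8/465.8 = 0.1434; after-tax cost = 3.9% × (1 − 37.6%) = 2.4336%.
Revolver drawn: weight = 116/465.8 = 0.2490; after-tax cost = 5.7% × (1 − 37.6%) = 3.5568%.
Senior notes: weight = 102/465.8 = 0.2190; after-tax cost = 8.6% × (1 − 37.6%) = 5.3664%.
WACC = 0.3886 × 15.8200% + 0.1434 × 2.4336% + 0.2490 × 3.5568% + 0.2190 × 5.3664% = 8.5572%.

8.56%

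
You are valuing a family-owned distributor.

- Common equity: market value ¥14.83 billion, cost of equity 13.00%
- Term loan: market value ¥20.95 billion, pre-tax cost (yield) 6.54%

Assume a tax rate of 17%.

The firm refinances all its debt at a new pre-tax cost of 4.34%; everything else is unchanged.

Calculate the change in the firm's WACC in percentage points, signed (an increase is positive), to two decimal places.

Current WACC:
Total capital V = 14.83 + 20.95 = 35.78.
Equity: weight = 14.83/35.78 = 0.4145; cost = 13%.
Term loan: weight = 20.95/35.78 = 0.5855; after-tax cost = 6.54% × (1 − 17%) = 5.4282%.
WACC = 0.4145 × 13.0000% + 0.5855 × 5.4282% = 8.5665%.
After the change:
Total capital V = 14.83 + 20.95 = 35.78.
Equity: weight = 14.83/35.78 = 0.4145; cost = 13%.
Term loan: weight = 20.95/35.78 = 0.5855; after-tax cost = 4.34% × (1 − 17%) = 3.6022%.
WACC = 0.4145 × 13.0000% + 0.5855 × 3.6022% = 7.4974%.
Change in WACC = 7.4974% − 8.5665% = -1.0692 pp.

-1.07 pp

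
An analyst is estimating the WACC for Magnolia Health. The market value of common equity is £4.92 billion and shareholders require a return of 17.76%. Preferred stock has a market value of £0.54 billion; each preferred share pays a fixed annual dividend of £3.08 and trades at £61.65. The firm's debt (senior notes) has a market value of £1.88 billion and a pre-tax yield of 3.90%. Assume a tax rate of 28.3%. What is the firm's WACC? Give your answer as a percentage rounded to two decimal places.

12.99%

Cost of preferred: Rp = 3.08 / 61.65 = 4.9959%.
Total capital V = 4.92 + 0.54 + 1.88 = 7.34.
Equity: weight = 4.92/7.34 = 0.6703; cost = 17.76%.
Preferred: weight = 0.54/7.34 = 0.0736; cost = 4.9959%.
Senior notes: weight = 1.88/7.34 = 0.2561; after-tax cost = 3.9% × (1 − 28.3%) = 2.7963%.
WACC = 0.6703 × 17.7600% + 0.0736 × 4.9959% + 0.2561 × 2.7963% = 12.9883%.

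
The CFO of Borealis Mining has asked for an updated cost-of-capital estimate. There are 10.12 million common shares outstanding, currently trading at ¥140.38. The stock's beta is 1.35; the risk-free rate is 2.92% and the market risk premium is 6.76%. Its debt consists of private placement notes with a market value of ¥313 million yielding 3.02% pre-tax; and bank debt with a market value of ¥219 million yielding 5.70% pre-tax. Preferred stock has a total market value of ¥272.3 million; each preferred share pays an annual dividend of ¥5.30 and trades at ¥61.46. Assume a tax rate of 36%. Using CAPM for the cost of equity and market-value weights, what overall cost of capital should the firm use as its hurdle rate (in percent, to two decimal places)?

Cost of equity via CAPM: Re = 2.92% + 1.35 × 6.76% = 12.0460%.
Cost of preferred: Rp = 5.3 / 61.46 = 8.6235%.
Market value of equity E = 140.38 × 10.12m = 1420.6456m.
Total capital V = 1420.6456 + 272.3 + 313 + 219 = 2224.9456.
Equity: weight = 1420.6456/2224.9456 = 0.6385; cost = 12.046%.
Preferred: weight = 272.3/2224.9456 = 0.1224; cost = 8.6235%.
Private placement notes: weight = 313/2224.9456 = 0.1407; after-tax cost = 3.02% × (1 − 36%) = 1.9328%.
Bank debt: weight = 219/2224.9456 = 0.0984; after-tax cost = 5.7% × (1 − 36%) = 3.6480%.
WACC = 0.6385 × 12.0460% + 0.1224 × 8.6235% + 0.1407 × 1.9328% + 0.0984 × 3.6480% = 9.3778%.

9.38%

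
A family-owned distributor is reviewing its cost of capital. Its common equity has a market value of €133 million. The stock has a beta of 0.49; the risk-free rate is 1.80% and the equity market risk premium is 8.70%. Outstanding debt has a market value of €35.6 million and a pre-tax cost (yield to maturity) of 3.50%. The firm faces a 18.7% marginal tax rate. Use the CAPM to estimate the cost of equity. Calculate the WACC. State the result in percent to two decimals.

Cost of equity via CAPM: Re = 1.8% + 0.49 × 8.7% = 6.0630%.
Total capital V = 133 + 35.6 = 168.6.
Equity: weight = 133/168.6 = 0.7888; cost = 6.063%.
Debt: weight = 35.6/168.6 = 0.2112; after-tax cost = 3.5% × (1 − 18.7%) = 2.8455%.
WACC = 0.7888 × 6.0630% + 0.2112 × 2.8455% = 5.3836%.

5.38%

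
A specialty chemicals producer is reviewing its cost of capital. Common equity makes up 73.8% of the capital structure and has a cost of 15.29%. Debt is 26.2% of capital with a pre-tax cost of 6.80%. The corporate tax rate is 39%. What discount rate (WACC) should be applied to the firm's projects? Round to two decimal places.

After-tax cost of debt = 6.8% × (1 − 39%) = 4.1480%.
WACC = 0.738 × 15.2900% + 0.262 × 4.1480% = 12.3708%.

12.37%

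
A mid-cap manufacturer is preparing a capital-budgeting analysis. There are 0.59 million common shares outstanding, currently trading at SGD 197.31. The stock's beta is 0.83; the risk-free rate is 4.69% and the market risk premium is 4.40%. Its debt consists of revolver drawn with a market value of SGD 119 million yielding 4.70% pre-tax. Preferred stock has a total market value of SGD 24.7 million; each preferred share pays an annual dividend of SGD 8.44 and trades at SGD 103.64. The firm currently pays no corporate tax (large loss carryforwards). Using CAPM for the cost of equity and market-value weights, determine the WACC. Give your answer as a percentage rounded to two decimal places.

6.66%

Cost of equity via CAPM: Re = 4.69% + 0.83 × 4.4% = 8.3420%.
Cost of preferred: Rp = 8.44 / 103.64 = 8.1436%.
Market value of equity E = 197.31 × 0.59m = 116.4129m.
Total capital V = 116.4129 + 24.7 + 119 = 260.1129.
Equity: weight = 116.4129/260.1129 = 0.4475; cost = 8.342%.
Preferred: weight = 24.7/260.1129 = 0.0950; cost = 8.1436%.
Revolver drawn: weight = 119/260.1129 = 0.4575; after-tax cost = 4.7% × (1 − 0%) = 4.7000%.
WACC = 0.4475 × 8.3420% + 0.0950 × 8.1436% + 0.4575 × 4.7000% = 6.6570%.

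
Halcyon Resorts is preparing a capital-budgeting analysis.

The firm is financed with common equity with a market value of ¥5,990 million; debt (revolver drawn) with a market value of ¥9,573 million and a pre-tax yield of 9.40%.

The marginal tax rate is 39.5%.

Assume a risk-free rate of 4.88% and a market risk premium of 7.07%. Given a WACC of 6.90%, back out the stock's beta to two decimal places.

Total capital V = 5990 + 9573 = 15563.
Equity weight = 5990/15563 = 0.3849.
Revolver drawn weight = 9573/15563 = 0.6151.
Debt contribution = 0.6151 × 9.4% × (1 − 39.5%) = 3.4981%.
Required equity contribution = 6.9% − 3.4981% = 3.4019%  ⇒  Re = 8.8386%.
CAPM: 8.8386% = 4.88% + β × 7.07%  ⇒  β = 0.5599.

0.56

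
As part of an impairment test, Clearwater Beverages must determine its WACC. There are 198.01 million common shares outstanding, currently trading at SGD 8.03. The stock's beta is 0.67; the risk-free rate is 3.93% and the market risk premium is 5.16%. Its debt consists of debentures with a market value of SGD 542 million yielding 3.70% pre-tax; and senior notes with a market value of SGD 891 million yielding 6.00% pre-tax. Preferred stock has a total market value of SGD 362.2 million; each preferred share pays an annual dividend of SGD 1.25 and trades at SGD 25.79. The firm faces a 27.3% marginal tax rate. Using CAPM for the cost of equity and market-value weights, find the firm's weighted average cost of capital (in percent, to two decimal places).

Cost of equity via CAPM: Re = 3.93% + 0.67 × 5.16% = 7.3872%.
Cost of preferred: Rp = 1.25 / 25.79 = 4.8468%.
Market value of equity E = 8.03 × 198.01m = 1590.0203m.
Total capital V = 1590.0203 + 362.2 + 542 + 891 = 3385.2203.
Equity: weight = 1590.0203/3385.2203 = 0.4697; cost = 7.3872%.
Preferred: weight = 362.2/3385.2203 = 0.1070; cost = 4.8468%.
Debentures: weight = 542/3385.2203 = 0.1601; after-tax cost = 3.7% × (1 − 27.3%) = 2.6899%.
Senior notes: weight = 891/3385.2203 = 0.2632; after-tax cost = 6% × (1 − 27.3%) = 4.3620%.
WACC = 0.4697 × 7.3872% + 0.1070 × 4.8468% + 0.1601 × 2.6899% + 0.2632 × 4.3620% = 5.5671%.

5.57%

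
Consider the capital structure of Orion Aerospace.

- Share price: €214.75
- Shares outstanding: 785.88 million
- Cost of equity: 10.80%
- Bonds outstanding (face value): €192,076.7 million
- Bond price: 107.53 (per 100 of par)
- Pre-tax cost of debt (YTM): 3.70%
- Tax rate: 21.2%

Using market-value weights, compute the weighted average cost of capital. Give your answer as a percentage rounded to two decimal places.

6.46%

Market value of equity E = 214.75 × 785.88m = 168767.73m. Market value of debt D = 192076.7m × 107.53/100 = 206540.07551m.
Total capital V = 168767.73 + 206540.07551 = 375307.80551.
Equity: weight = 168767.73/375307.80551 = 0.4497; cost = 10.8%.
Bonds outstanding: weight = 206540.07551/375307.80551 = 0.5503; after-tax cost = 3.7% × (1 − 21.2%) = 2.9156%.
WACC = 0.4497 × 10.8000% + 0.5503 × 2.9156% = 6.4610%.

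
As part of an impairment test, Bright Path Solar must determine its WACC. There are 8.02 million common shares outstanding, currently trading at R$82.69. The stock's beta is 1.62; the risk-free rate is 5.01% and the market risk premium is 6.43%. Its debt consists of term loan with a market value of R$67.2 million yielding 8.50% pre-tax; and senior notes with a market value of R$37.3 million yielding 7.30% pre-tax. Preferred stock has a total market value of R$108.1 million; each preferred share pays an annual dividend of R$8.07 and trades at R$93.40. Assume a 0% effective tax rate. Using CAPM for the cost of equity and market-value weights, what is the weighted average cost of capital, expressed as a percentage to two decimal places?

Cost of equity via CAPM: Re = 5.01% + 1.62 × 6.43% = 15.4266%.
Cost of preferred: Rp = 8.07 / 93.4 = 8.6403%.
Market value of equity E = 82.69 × 8.02m = 663.1738m.
Total capital V = 663.1738 + 108.1 + 67.2 + 37.3 = 875.7738.
Equity: weight = 663.1738/875.7738 = 0.7572; cost = 15.4266%.
Preferred: weight = 108.1/875.7738 = 0.1234; cost = 8.6403%.
Term loan: weight = 67.2/875.7738 = 0.0767; after-tax cost = 8.5% × (1 − 0%) = 8.5000%.
Senior notes: weight = 37.3/875.7738 = 0.0426; after-tax cost = 7.3% × (1 − 0%) = 7.3000%.
WACC = 0.7572 × 15.4266% + 0.1234 × 8.6403% + 0.0767 × 8.5000% + 0.0426 × 7.3000% = 13.7113%.

13.71%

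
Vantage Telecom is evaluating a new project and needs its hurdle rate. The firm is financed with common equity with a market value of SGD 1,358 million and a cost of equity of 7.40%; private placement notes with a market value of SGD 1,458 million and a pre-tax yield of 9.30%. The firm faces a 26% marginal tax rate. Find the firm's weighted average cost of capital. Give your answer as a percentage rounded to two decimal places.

Total capital V = 1358 + 1458 = 2816.
Equity: weight = 1358/2816 = 0.4822; cost = 7.4%.
Private placement notes: weight = 1458/2816 = 0.5178; after-tax cost = 9.3% × (1 − 26%) = 6.8820%.
WACC = 0.4822 × 7.4000% + 0.5178 × 6.8820% = 7.1318%.

7.13%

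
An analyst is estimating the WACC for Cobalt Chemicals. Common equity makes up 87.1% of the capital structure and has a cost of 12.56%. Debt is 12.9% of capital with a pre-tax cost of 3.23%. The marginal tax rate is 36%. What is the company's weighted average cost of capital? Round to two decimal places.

After-tax cost of debt = 3.23% × (1 − 36%) = 2.0672%.
WACC = 0.871 × 12.5600% + 0.129 × 2.0672% = 11.2064%.

11.21%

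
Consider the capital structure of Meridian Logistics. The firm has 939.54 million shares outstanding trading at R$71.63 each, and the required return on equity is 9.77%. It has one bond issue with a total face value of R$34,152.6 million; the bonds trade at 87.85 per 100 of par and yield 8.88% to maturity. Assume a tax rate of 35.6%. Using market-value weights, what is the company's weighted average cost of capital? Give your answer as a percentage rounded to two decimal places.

Market value of equity E = 71.63 × 939.54m = 67299.2502m. Market value of debt D = 34152.6m × 87.85/100 = 30003.0591m.
Total capital V = 67299.2502 + 30003.0591 = 97302.3093.
Equity: weight = 67299.2502/97302.3093 = 0.6917; cost = 9.77%.
Bonds outstanding: weight = 30003.0591/97302.3093 = 0.3083; after-tax cost = 8.88% × (1 − 35.6%) = 5.7187%.
WACC = 0.6917 × 9.7700% + 0.3083 × 5.7187% = 8.5208%.

8.52%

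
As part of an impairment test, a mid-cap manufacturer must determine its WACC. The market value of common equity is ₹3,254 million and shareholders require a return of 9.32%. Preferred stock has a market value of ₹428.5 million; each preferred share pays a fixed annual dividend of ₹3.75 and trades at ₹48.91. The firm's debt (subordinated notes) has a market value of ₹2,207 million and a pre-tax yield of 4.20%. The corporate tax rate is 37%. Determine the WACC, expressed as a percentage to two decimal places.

Cost of preferred: Rp = 3.75 / 48.91 = 7.6671%.
Total capital V = 3254 + 428.5 + 2207 = 5889.5.
Equity: weight = 3254/5889.5 = 0.5525; cost = 9.32%.
Preferred: weight = 428.5/5889.5 = 0.0728; cost = 7.6671%.
Subordinated notes: weight = 2207/5889.5 = 0.3747; after-tax cost = 4.2% × (1 − 37%) = 2.6460%.
WACC = 0.5525 × 9.3200% + 0.0728 × 7.6671% + 0.3747 × 2.6460% = 6.6988%.

6.70%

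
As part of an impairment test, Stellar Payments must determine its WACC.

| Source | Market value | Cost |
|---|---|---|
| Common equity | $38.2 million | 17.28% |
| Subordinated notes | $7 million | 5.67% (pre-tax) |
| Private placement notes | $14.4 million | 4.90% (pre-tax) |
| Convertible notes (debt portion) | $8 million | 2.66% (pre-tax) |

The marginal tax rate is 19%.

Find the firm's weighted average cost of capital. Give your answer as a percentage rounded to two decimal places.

Total capital V = 38.2 + 7 + 14.4 + 8 = 67.6.
Equity: weight = 38.2/67.6 = 0.5651; cost = 17.28%.
Subordinated notes: weight = 7/67.6 = 0.1036; after-tax cost = 5.67% × (1 − 19%) = 4.5927%.
Private placement notes: weight = 14.4/67.6 = 0.2130; after-tax cost = 4.9% × (1 − 19%) = 3.9690%.
Convertible notes (debt portion): weight = 8/67.6 = 0.1183; after-tax cost = 2.66% × (1 − 19%) = 2.1546%.
WACC = 0.5651 × 17.2800% + 0.1036 × 4.5927% + 0.2130 × 3.9690% + 0.1183 × 2.1546% = 11.3408%.

11.34%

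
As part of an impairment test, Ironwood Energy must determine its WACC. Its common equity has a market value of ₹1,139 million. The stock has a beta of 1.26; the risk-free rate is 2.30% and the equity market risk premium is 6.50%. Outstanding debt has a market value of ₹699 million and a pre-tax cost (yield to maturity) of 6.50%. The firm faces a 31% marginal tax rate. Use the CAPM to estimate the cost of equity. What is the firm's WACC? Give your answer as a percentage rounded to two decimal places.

Cost of equity via CAPM: Re = 2.3% + 1.26 × 6.5% = 10.4900%.
Total capital V = 1139 + 699 = 1838.
Equity: weight = 1139/1838 = 0.6197; cost = 10.49%.
Debt: weight = 699/1838 = 0.3803; after-tax cost = 6.5% × (1 − 31%) = 4.4850%.
WACC = 0.6197 × 10.4900% + 0.3803 × 4.4850% = 8.2063%.

8.21%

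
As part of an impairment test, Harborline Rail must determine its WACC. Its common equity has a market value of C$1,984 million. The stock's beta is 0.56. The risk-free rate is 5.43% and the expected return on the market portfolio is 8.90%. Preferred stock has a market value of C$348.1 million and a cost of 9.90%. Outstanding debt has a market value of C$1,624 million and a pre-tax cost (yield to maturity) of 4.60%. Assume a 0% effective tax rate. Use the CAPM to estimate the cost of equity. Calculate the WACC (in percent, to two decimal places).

Market risk premium = 8.9% − 5.43% = 3.47%.
Cost of equity via CAPM: Re = 5.43% + 0.56 × 3.47% = 7.3732%.
Total capital V = 1984 + 348.1 + 1624 = 3956.1.
Equity: weight = 1984/3956.1 = 0.5015; cost = 7.3732%.
Preferred: weight = 348.1/3956.1 = 0.0880; cost = 9.9%.
Debt: weight = 1624/3956.1 = 0.4105; after-tax cost = 4.6% × (1 − 0%) = 4.6000%.
WACC = 0.5015 × 7.3732% + 0.0880 × 9.9000% + 0.4105 × 4.6000% = 6.4571%.

6.46%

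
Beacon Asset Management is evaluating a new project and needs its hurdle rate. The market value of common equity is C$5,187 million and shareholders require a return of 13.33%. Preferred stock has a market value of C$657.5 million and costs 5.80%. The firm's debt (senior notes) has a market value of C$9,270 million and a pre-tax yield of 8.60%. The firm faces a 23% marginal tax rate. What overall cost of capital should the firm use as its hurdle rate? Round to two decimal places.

Total capital V = 5187 + 657.5 + 9270 = 15114.5.
Equity: weight = 5187/15114.5 = 0.3432; cost = 13.33%.
Preferred: weight = 657.5/15114.5 = 0.0435; cost = 5.8%.
Senior notes: weight = 9270/15114.5 = 0.6133; after-tax cost = 8.6% × (1 − 23%) = 6.6220%.
WACC = 0.3432 × 13.3300% + 0.0435 × 5.8000% + 0.6133 × 6.6220% = 8.8883%.

8.89%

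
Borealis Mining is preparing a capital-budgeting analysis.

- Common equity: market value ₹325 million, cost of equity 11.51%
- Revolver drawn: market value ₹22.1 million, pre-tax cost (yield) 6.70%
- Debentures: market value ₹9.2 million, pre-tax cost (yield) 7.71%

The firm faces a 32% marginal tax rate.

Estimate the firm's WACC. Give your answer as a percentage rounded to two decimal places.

Total capital V = 325 + 22.1 + 9.2 = 356.3.
Equity: weight = 325/356.3 = 0.9122; cost = 11.51%.
Revolver drawn: weight = 22.1/356.3 = 0.0620; after-tax cost = 6.7% × (1 − 32%) = 4.5560%.
Debentures: weight = 9.2/356.3 = 0.0258; after-tax cost = 7.71% × (1 − 32%) = 5.2428%.
WACC = 0.9122 × 11.5100% + 0.0620 × 4.5560% + 0.0258 × 5.2428% = 10.9168%.

10.92%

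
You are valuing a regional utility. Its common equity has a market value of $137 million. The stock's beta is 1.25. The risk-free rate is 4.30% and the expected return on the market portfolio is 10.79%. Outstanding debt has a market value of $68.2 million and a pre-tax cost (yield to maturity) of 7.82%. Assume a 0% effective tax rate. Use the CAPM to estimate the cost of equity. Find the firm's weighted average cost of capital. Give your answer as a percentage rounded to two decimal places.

10.89%

Market risk premium = 10.79% − 4.3% = 6.49%.
Cost of equity via CAPM: Re = 4.3% + 1.25 × 6.49% = 12.4125%.
Total capital V = 137 + 68.2 = 205.2.
Equity: weight = 137/205.2 = 0.6676; cost = 12.4125%.
Debt: weight = 68.2/205.2 = 0.3324; after-tax cost = 7.82% × (1 − 0%) = 7.8200%.
WACC = 0.6676 × 12.4125% + 0.3324 × 7.8200% = 10.8861%.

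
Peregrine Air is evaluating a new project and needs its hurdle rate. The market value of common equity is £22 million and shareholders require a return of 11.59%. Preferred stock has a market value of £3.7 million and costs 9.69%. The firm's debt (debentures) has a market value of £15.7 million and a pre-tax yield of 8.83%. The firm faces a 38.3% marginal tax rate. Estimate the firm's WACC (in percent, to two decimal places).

Total capital V = 22 + 3.7 + 15.7 = 41.4.
Equity: weight = 22/41.4 = 0.5314; cost = 11.59%.
Preferred: weight = 3.7/41.4 = 0.0894; cost = 9.69%.
Debentures: weight = 15.7/41.4 = 0.3792; after-tax cost = 8.83% × (1 − 38.3%) = 5.4481%.
WACC = 0.5314 × 11.5900% + 0.0894 × 9.6900% + 0.3792 × 5.4481% = 9.0910%.

9.09%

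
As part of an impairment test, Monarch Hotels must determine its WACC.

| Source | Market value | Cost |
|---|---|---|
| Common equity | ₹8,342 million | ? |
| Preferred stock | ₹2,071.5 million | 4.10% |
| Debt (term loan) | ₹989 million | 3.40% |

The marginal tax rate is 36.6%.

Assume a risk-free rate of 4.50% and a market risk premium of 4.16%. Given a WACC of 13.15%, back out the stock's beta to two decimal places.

2.93

Total capital V = 8342 + 2071.5 + 989 = 11402.5.
Equity weight = 8342/11402.5 = 0.7316.
Preferred weight = 2071.5/11402.5 = 0.1817.
Term loan weight = 989/11402.5 = 0.0867.
Debt contribution = 0.0867 × 3.4% × (1 − 36.6%) = 0.1870%.
Preferred contribution = 0.1817 × 4.1% = 0.7448%.
Required equity contribution = 13.15% − 0.9318% = 12.2182%  ⇒  Re = 16.7008%.
CAPM: 16.7008% = 4.5% + β × 4.16%  ⇒  β = 2.9329.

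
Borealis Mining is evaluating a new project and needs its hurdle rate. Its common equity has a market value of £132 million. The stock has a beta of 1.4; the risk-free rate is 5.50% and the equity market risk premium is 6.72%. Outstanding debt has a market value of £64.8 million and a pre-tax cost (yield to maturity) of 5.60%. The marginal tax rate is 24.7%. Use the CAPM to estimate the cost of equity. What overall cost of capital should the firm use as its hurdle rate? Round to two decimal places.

11.39%

Cost of equity via CAPM: Re = 5.5% + 1.4 × 6.72% = 14.9080%.
Total capital V = 132 + 64.8 = 196.8.
Equity: weight = 132/196.8 = 0.6707; cost = 14.908%.
Debt: weight = 64.8/196.8 = 0.3293; after-tax cost = 5.6% × (1 − 24.7%) = 4.2168%.
WACC = 0.6707 × 14.9080% + 0.3293 × 4.2168% = 11.3877%.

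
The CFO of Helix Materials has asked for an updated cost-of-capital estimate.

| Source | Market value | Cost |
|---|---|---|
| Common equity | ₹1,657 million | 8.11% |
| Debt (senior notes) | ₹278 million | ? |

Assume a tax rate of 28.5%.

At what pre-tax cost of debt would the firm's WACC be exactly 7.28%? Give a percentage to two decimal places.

Total capital V = 1657 + 278 = 1935.
Equity weight = 1657/1935 = 0.8563.
Senior notes weight = 278/1935 = 0.1437.
Equity contribution = 0.8563 × 8.11% = 6.9448%.
Remaining for debt = 7.28% − 6.9448% = 0.3352%.
Rd × (1 − 28.5%) × 0.1437 = 0.3352%  ⇒  Rd = 3.2627%.

3.26%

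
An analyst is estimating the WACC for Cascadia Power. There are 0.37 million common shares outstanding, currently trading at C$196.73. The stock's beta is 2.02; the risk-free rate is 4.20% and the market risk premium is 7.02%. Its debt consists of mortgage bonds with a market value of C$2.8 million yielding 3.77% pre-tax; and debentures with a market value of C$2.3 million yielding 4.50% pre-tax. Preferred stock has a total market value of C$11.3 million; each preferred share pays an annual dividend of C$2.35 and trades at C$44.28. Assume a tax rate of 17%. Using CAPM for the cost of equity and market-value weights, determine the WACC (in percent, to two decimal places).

15.87%

Cost of equity via CAPM: Re = 4.2% + 2.02 × 7.02% = 18.3804%.
Cost of preferred: Rp = 2.35 / 44.28 = 5.3071%.
Market value of equity E = 196.73 × 0.37m = 72.7901m.
Total capital V = 72.7901 + 11.3 + 2.8 + 2.3 = 89.1901.
Equity: weight = 72.7901/89.1901 = 0.8161; cost = 18.3804%.
Preferred: weight = 11.3/89.1901 = 0.1267; cost = 5.3071%.
Mortgage bonds: weight = 2.8/89.1901 = 0.0314; after-tax cost = 3.77% × (1 − 17%) = 3.1291%.
Debentures: weight = 2.3/89.1901 = 0.0258; after-tax cost = 4.5% × (1 − 17%) = 3.7350%.
WACC = 0.8161 × 18.3804% + 0.1267 × 5.3071% + 0.0314 × 3.1291% + 0.0258 × 3.7350% = 15.8676%.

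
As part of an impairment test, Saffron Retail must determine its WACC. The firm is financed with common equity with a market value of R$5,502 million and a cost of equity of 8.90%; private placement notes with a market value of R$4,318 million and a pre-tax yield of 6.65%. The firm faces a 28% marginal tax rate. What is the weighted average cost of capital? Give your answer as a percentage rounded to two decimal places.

Total capital V = 5502 + 4318 = 9820.
Equity: weight = 5502/9820 = 0.5603; cost = 8.9%.
Private placement notes: weight = 4318/9820 = 0.4397; after-tax cost = 6.65% × (1 − 28%) = 4.7880%.
WACC = 0.5603 × 8.9000% + 0.4397 × 4.7880% = 7.0919%.

7.09%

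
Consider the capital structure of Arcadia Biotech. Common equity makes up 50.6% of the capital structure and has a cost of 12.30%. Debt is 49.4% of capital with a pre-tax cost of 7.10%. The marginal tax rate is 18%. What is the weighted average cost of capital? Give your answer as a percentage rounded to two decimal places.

After-tax cost of debt = 7.1% × (1 − 18%) = 5.8220%.
WACC = 0.506 × 12.3000% + 0.494 × 5.8220% = 9.0999%.

9.10%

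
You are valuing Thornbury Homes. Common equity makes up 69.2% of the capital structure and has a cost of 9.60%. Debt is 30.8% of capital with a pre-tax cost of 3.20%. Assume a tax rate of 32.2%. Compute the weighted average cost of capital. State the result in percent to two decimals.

7.31%

After-tax cost of debt = 3.2% × (1 − 32.2%) = 2.1696%.
WACC = 0.692 × 9.6000% + 0.308 × 2.1696% = 7.3114%.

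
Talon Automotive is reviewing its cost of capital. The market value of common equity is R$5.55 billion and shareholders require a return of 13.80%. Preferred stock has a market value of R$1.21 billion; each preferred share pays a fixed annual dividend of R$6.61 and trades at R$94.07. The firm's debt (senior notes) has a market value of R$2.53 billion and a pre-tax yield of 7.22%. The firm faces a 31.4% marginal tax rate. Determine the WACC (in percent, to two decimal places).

Cost of preferred: Rp = 6.61 / 94.07 = 7.0267%.
Total capital V = 5.55 + 1.21 + 2.53 = 9.29.
Equity: weight = 5.55/9.29 = 0.5974; cost = 13.8%.
Preferred: weight = 1.21/9.29 = 0.1302; cost = 7.0267%.
Senior notes: weight = 2.53/9.29 = 0.2723; after-tax cost = 7.22% × (1 − 31.4%) = 4.9529%.
WACC = 0.5974 × 13.8000% + 0.1302 × 7.0267% + 0.2723 × 4.9529% = 10.5084%.

10.51%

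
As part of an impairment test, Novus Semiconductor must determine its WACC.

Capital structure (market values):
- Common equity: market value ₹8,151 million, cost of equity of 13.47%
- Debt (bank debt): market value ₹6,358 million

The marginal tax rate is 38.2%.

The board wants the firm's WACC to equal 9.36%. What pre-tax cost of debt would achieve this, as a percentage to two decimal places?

6.62%

Total capital V = 8151 + 6358 = 14509.
Equity weight = 8151/14509 = 0.5618.
Bank debt weight = 6358/14509 = 0.4382.
Equity contribution = 0.5618 × 13.47% = 7.5673%.
Remaining for debt = 9.36% − 7.5673% = 1.7927%.
Rd × (1 − 38.2%) × 0.4382 = 1.7927%  ⇒  Rd = 6.6197%.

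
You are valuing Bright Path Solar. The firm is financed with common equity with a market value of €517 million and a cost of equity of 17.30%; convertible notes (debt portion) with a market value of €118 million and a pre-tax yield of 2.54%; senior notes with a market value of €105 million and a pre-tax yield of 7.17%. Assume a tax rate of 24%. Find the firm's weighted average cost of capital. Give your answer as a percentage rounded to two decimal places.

Total capital V = 517 + 118 + 105 = 740.
Equity: weight = 517/740 = 0.6986; cost = 17.3%.
Convertible notes (debt portion): weight = 118/740 = 0.1595; after-tax cost = 2.54% × (1 − 24%) = 1.9304%.
Senior notes: weight = 105/740 = 0.1419; after-tax cost = 7.17% × (1 − 24%) = 5.4492%.
WACC = 0.6986 × 17.3000% + 0.1595 × 1.9304% + 0.1419 × 5.4492% = 13.1676%.

13.17%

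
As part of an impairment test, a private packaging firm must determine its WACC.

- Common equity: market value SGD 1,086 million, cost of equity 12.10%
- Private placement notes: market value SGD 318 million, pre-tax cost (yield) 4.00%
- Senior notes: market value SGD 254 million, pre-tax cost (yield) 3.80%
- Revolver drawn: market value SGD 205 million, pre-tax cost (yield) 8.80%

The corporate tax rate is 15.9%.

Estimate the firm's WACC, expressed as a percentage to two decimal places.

Total capital V = 1086 + 318 + 254 + 205 = 1863.
Equity: weight = 1086/1863 = 0.5829; cost = 12.1%.
Private placement notes: weight = 318/1863 = 0.1707; after-tax cost = 4% × (1 − 15.9%) = 3.3640%.
Senior notes: weight = 254/1863 = 0.1363; after-tax cost = 3.8% × (1 − 15.9%) = 3.1958%.
Revolver drawn: weight = 205/1863 = 0.1100; after-tax cost = 8.8% × (1 − 15.9%) = 7.4008%.
WACC = 0.5829 × 12.1000% + 0.1707 × 3.3640% + 0.1363 × 3.1958% + 0.1100 × 7.4008% = 8.8778%.

8.88%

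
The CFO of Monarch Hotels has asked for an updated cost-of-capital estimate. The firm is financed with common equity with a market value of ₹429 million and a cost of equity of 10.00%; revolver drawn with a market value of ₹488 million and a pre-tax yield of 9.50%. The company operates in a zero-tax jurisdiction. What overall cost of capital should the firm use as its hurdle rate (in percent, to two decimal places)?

9.73%

Total capital V = 429 + 488 = 917.
Equity: weight = 429/917 = 0.4678; cost = 10%.
Revolver drawn: weight = 488/917 = 0.5322; after-tax cost = 9.5% × (1 − 0%) = 9.5000%.
WACC = 0.4678 × 10.0000% + 0.5322 × 9.5000% = 9.7339%.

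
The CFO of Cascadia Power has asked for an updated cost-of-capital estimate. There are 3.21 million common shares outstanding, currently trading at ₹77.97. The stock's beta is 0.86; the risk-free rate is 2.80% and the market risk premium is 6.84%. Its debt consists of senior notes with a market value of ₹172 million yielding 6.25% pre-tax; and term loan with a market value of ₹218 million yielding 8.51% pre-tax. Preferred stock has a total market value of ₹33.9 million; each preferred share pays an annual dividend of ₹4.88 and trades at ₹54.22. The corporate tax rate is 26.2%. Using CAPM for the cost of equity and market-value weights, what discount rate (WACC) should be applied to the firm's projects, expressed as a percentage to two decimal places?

6.88%

Cost of equity via CAPM: Re = 2.8% + 0.86 × 6.84% = 8.6824%.
Cost of preferred: Rp = 4.88 / 54.22 = 9.0004%.
Market value of equity E = 77.97 × 3.21m = 250.2837m.
Total capital V = 250.2837 + 33.9 + 172 + 218 = 674.1837.
Equity: weight = 250.2837/674.1837 = 0.3712; cost = 8.6824%.
Preferred: weight = 33.9/674.1837 = 0.0503; cost = 9.0004%.
Senior notes: weight = 172/674.1837 = 0.2551; after-tax cost = 6.25% × (1 − 26.2%) = 4.6125%.
Term loan: weight = 218/674.1837 = 0.3234; after-tax cost = 8.51% × (1 − 26.2%) = 6.2804%.
WACC = 0.3712 × 8.6824% + 0.0503 × 9.0004% + 0.2551 × 4.6125% + 0.3234 × 6.2804% = 6.8834%.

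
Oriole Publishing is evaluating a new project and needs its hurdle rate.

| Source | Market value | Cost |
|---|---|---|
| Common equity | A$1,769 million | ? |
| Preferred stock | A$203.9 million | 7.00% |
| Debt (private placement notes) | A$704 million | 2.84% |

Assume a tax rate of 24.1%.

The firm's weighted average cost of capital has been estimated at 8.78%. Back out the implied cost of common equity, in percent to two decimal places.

Total capital V = 1769 + 203.9 + 704 = 2676.9.
Equity weight = 1769/2676.9 = 0.6608.
Preferred weight = 203.9/2676.9 = 0.0762.
Private placement notes weight = 704/2676.9 = 0.2630.
Debt contribution = 0.2630 × 2.84% × (1 − 24.1%) = 0.5669%.
Preferred contribution = 0.0762 × 7% = 0.5332%.
Required equity contribution = 8.78% − 1.1001% = 7.6799%.
Re = 7.6799% / 0.6608 = 11.6215%.

11.62%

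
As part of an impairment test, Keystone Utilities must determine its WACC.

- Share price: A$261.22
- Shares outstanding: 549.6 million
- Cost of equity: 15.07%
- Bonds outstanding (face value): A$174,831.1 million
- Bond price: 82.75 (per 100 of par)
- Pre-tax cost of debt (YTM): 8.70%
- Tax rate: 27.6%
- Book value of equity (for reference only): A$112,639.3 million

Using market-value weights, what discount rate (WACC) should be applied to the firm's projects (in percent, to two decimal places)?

10.67%

Market value of equity E = 261.22 × 549.6m = 143566.512m. Market value of debt D = 174831.1m × 82.75/100 = 144672.73525m.
Total capital V = 143566.512 + 144672.73525 = 288239.24725.
Equity: weight = 143566.512/288239.24725 = 0.4981; cost = 15.07%.
Bonds outstanding: weight = 144672.73525/288239.24725 = 0.5019; after-tax cost = 8.7% × (1 − 27.6%) = 6.2988%.
WACC = 0.4981 × 15.0700% + 0.5019 × 6.2988% = 10.6676%.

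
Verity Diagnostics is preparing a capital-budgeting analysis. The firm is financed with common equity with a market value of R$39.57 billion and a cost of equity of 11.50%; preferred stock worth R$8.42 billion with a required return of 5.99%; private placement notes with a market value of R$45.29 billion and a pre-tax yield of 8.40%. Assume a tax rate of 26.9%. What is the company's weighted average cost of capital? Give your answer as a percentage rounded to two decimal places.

Total capital V = 39.57 + 8.42 + 45.29 = 93.28.
Equity: weight = 39.57/93.28 = 0.4242; cost = 11.5%.
Preferred: weight = 8.42/93.28 = 0.0903; cost = 5.99%.
Private placement notes: weight = 45.29/93.28 = 0.4855; after-tax cost = 8.4% × (1 − 26.9%) = 6.1404%.
WACC = 0.4242 × 11.5000% + 0.0903 × 5.9900% + 0.4855 × 6.1404% = 8.4004%.

8.40%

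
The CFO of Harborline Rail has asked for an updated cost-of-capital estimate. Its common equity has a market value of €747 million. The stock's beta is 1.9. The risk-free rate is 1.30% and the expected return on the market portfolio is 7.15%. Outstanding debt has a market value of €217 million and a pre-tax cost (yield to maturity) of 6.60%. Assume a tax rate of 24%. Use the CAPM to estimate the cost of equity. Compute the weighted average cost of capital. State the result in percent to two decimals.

Market risk premium = 7.15% − 1.3% = 5.85%.
Cost of equity via CAPM: Re = 1.3% + 1.9 × 5.85% = 12.4150%.
Total capital V = 747 + 217 = 964.
Equity: weight = 747/964 = 0.7749; cost = 12.415%.
Debt: weight = 217/964 = 0.2251; after-tax cost = 6.6% × (1 − 24%) = 5.0160%.
WACC = 0.7749 × 12.4150% + 0.2251 × 5.0160% = 10.7495%.

10.75%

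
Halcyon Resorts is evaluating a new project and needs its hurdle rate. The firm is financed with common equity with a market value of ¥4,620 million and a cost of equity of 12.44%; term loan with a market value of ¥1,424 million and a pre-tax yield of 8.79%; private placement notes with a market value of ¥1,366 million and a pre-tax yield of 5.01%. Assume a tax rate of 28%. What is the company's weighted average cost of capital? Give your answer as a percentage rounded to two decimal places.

Total capital V = 4620 + 1424 + 1366 = 7410.
Equity: weight = 4620/7410 = 0.6235; cost = 12.44%.
Term loan: weight = 1424/7410 = 0.1922; after-tax cost = 8.79% × (1 − 28%) = 6.3288%.
Private placement notes: weight = 1366/7410 = 0.1843; after-tax cost = 5.01% × (1 − 28%) = 3.6072%.
WACC = 0.6235 × 12.4400% + 0.1922 × 6.3288% + 0.1843 × 3.6072% = 9.6373%.

9.64%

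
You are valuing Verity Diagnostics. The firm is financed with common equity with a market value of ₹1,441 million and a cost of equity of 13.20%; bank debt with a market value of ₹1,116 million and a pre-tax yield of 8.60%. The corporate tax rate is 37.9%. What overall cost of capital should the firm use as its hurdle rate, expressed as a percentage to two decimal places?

9.77%

Total capital V = 1441 + 1116 = 2557.
Equity: weight = 1441/2557 = 0.5636; cost = 13.2%.
Bank debt: weight = 1116/2557 = 0.4364; after-tax cost = 8.6% × (1 − 37.9%) = 5.3406%.
WACC = 0.5636 × 13.2000% + 0.4364 × 5.3406% = 9.7698%.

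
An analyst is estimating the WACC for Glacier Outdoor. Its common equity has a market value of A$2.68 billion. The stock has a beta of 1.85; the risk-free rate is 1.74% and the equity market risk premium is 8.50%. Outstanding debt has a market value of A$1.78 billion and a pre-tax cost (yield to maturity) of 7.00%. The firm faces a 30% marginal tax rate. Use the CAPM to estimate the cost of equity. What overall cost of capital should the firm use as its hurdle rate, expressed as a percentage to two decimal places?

12.45%

Cost of equity via CAPM: Re = 1.74% + 1.85 × 8.5% = 17.4650%.
Total capital V = 2.68 + 1.78 = 4.46.
Equity: weight = 2.68/4.46 = 0.6009; cost = 17.465%.
Debt: weight = 1.78/4.46 = 0.3991; after-tax cost = 7% × (1 − 30%) = 4.9000%.
WACC = 0.6009 × 17.4650% + 0.3991 × 4.9000% = 12.4503%.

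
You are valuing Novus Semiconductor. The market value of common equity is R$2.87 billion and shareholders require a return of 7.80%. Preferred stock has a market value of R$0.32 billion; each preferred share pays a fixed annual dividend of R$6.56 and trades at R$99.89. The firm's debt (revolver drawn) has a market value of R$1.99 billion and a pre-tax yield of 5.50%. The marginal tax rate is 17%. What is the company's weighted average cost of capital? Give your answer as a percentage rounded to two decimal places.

6.48%

Cost of preferred: Rp = 6.56 / 99.89 = 6.5672%.
Total capital V = 2.87 + 0.32 + 1.99 = 5.18.
Equity: weight = 2.87/5.18 = 0.5541; cost = 7.8%.
Preferred: weight = 0.32/5.18 = 0.0618; cost = 6.5672%.
Revolver drawn: weight = 1.99/5.18 = 0.3842; after-tax cost = 5.5% × (1 − 17%) = 4.5650%.
WACC = 0.5541 × 7.8000% + 0.0618 × 6.5672% + 0.3842 × 4.5650% = 6.4811%.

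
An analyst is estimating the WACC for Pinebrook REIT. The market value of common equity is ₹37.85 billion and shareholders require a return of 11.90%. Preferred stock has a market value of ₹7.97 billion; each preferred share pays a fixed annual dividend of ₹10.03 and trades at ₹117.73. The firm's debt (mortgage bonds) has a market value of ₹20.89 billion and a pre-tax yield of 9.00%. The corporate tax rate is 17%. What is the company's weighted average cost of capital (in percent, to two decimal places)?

10.11%

Cost of preferred: Rp = 10.03 / 117.73 = 8.5195%.
Total capital V = 37.85 + 7.97 + 20.89 = 66.71.
Equity: weight = 37.85/66.71 = 0.5674; cost = 11.9%.
Preferred: weight = 7.97/66.71 = 0.1195; cost = 8.5195%.
Mortgage bonds: weight = 20.89/66.71 = 0.3131; after-tax cost = 9% × (1 − 17%) = 7.4700%.
WACC = 0.5674 × 11.9000% + 0.1195 × 8.5195% + 0.3131 × 7.4700% = 10.1089%.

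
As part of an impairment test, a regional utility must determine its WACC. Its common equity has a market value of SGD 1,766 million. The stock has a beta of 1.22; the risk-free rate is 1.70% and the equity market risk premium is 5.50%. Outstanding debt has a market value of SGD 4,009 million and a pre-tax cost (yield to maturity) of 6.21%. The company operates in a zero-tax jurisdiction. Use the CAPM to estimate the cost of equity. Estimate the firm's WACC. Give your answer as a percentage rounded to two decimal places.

6.88%

Cost of equity via CAPM: Re = 1.7% + 1.22 × 5.5% = 8.4100%.
Total capital V = 1766 + 4009 = 5775.
Equity: weight = 1766/5775 = 0.3058; cost = 8.41%.
Debt: weight = 4009/5775 = 0.6942; after-tax cost = 6.21% × (1 − 0%) = 6.2100%.
WACC = 0.3058 × 8.4100% + 0.6942 × 6.2100% = 6.8828%.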